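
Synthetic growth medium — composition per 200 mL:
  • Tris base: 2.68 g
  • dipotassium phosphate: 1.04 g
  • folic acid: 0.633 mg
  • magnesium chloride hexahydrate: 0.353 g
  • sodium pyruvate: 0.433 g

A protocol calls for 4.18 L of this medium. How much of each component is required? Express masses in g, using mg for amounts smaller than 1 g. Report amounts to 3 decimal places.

Scale factor = 4180 mL / 200 mL = 20.9.
Tris base: 2.68 g × (4180 mL / 200 mL) = 56.012 g
dipotassium phosphate: 1.04 g × (4180 mL / 200 mL) = 21.736 g
folic acid: 0.633 mg × (4180 mL / 200 mL) = 13.230 mg
magnesium chloride hexahydrate: 0.353 g × (4180 mL / 200 mL) = 7.378 g
sodium pyruvate: 0.433 g × (4180 mL / 200 mL) = 9.050 g

Tris base 56.012 g; dipotassium phosphate 21.736 g; folic acid 13.230 mg; magnesium chloride hexahydrate 7.378 g; sodium pyruvate 9.050 g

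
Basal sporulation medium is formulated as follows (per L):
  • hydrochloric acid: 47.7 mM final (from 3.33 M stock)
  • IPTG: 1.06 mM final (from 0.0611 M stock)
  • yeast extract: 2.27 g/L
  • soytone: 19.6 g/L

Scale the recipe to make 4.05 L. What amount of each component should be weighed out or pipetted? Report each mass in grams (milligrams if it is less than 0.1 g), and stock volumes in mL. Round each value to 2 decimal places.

hydrochloric acid 58.01 mL; IPTG 70.26 mL; yeast extract 9.19 g; soytone 79.38 g

Working volume: 4.05 L.
hydrochloric acid: C1V1 = C2V2 → 47.7 mM × 4050 mL ÷ 3330 mM = 58.01 mL
IPTG: V = C2·V2/C1 = 1.06 mM × 4050 mL ÷ 61.1 mM = 70.26 mL
yeast extract: 2.27 g/L × 4.05 L = 9.19 g
soytone: 19.6 g/L × 4.05 L = 79.38 g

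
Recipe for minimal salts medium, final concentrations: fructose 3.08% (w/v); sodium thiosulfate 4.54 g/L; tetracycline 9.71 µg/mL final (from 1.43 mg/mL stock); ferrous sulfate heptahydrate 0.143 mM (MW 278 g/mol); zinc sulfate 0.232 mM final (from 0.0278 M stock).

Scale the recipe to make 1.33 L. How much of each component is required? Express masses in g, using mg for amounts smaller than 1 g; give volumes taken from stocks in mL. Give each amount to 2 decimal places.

Working volume: 1.33 L.
fructose: 3.08 g per 100 mL × 1330 mL ÷ 100 = 40.96 g
sodium thiosulfate: 4.54 g/L × 1.33 L = 6.04 g
tetracycline: C1V1 = C2V2 → 9.71 µg/mL × 1330 mL ÷ 1430 µg/mL = 9.03 mL
ferrous sulfate heptahydrate: 0.143 mmol/L × 278 mg/mmol × 1.33 L = 52.87 mg
zinc sulfate: dilute stock: 0.232 mM × 1330 mL ÷ 27.8 mM = 11.10 mL

fructose 40.96 g; sodium thiosulfate 6.04 g; tetracycline 9.03 mL; ferrous sulfate heptahydrate 52.87 mg; zinc sulfate 11.10 mL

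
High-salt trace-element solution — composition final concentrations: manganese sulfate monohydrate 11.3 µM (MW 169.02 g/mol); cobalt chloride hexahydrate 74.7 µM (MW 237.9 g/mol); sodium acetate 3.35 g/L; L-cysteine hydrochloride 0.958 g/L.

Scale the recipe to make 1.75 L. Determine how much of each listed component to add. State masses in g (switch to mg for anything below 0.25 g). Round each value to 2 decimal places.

Scale factor relative to 1 L: 1.75.
manganese sulfate monohydrate: 11.3 µmol/L × 169.02 g/mol × 1.75 L ÷ 1000 = 3.34 mg
cobalt chloride hexahydrate: 74.7 µmol/L × 237.9 g/mol × 1.75 L ÷ 1000 = 31.10 mg
sodium acetate: 3.35 g/L × 1.75 L = 5.86 g
L-cysteine hydrochloride: 0.958 g/L × 1.75 L = 1.68 g

manganese sulfate monohydrate 3.34 mg; cobalt chloride hexahydrate 31.10 mg; sodium acetate 5.86 g; L-cysteine hydrochloride 1.68 g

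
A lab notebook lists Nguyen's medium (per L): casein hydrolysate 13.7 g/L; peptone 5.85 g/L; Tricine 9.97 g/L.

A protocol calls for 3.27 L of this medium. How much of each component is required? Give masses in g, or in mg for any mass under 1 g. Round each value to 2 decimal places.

Working volume: 3.27 L.
casein hydrolysate: 13.7 g/L × 3.27 L = 44.80 g
peptone: 5.85 g/L × 3.27 L = 19.13 g
Tricine: 9.97 g/L × 3.27 L = 32.60 g

casein hydrolysate 44.80 g; peptone 19.13 g; Tricine 32.60 g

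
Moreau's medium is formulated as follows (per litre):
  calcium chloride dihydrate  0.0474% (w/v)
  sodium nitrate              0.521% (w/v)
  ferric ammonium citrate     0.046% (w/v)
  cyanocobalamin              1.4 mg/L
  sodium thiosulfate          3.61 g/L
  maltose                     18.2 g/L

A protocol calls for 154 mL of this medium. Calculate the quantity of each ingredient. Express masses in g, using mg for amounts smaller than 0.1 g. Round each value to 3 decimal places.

calcium chloride dihydrate 72.996 mg; sodium nitrate 0.802 g; ferric ammonium citrate 70.840 mg; cyanocobalamin 0.216 mg; sodium thiosulfate 0.556 g; maltose 2.803 g

Working volume: 154 mL = 0.154 L.
calcium chloride dihydrate: 0.0474 g per 100 mL × 154 mL ÷ 100 = 0.072996 g = 72.996 mg
sodium nitrate: 0.521% w/v = 5.21 g/L → 5.21 × 0.154 L = 0.802 g
ferric ammonium citrate: 0.046% w/v = 0.46 g/L → 0.46 × 0.154 L = 0.07084 g = 70.840 mg
cyanocobalamin: 1.4 mg/L × 0.154 L = 0.216 mg
sodium thiosulfate: 3.61 g/L × 0.154 L = 0.556 g
maltose: 18.2 g/L × 0.154 L = 2.803 g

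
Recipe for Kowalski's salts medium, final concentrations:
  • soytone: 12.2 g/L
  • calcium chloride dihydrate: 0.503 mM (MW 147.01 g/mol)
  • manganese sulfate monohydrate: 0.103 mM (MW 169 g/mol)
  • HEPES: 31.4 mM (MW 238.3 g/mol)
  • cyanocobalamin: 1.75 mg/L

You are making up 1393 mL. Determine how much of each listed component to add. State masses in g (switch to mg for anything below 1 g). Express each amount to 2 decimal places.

Scale factor relative to 1 L: 1.393.
soytone: 12.2 g/L × 1.393 L = 16.99 g
calcium chloride dihydrate: 0.503 mmol/L × 147.01 mg/mmol × 1.393 L = 103.01 mg
manganese sulfate monohydrate: 0.103 mmol/L × 169 mg/mmol × 1.393 L = 24.25 mg
HEPES: 31.4 mmol/L × 238.3 g/mol × 1.393 L ÷ 1000 = 10.42 g
cyanocobalamin: 1.75 mg/L × 1.393 L = 2.44 mg

soytone 16.99 g; calcium chloride dihydrate 103.01 mg; manganese sulfate monohydrate 24.25 mg; HEPES 10.42 g; cyanocobalamin 2.44 mg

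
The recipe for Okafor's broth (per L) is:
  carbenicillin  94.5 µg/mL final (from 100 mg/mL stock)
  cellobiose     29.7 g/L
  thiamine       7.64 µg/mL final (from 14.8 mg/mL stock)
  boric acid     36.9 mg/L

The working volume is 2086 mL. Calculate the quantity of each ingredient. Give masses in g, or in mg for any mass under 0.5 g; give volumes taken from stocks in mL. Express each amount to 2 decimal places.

Working volume: 2086 mL = 2.086 L.
carbenicillin: V = C2·V2/C1 = 94.5 µg/mL × 2086 mL ÷ 100000 µg/mL = 1.97 mL
cellobiose: 29.7 g/L × 2.086 L = 61.95 g
thiamine: dilute stock: 7.64 µg/mL × 2086 mL ÷ 14800 µg/mL = 1.08 mL
boric acid: 36.9 mg/L × 2.086 L = 76.97 mg

carbenicillin 1.97 mL; cellobiose 61.95 g; thiamine 1.08 mL; boric acid 76.97 mg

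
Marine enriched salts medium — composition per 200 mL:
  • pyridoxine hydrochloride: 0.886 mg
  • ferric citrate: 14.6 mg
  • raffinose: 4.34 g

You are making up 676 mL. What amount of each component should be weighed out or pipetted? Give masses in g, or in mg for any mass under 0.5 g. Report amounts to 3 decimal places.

pyridoxine hydrochloride 2.995 mg; ferric citrate 49.348 mg; raffinose 14.669 g

Scale factor = 676 mL / 200 mL = 3.38.
pyridoxine hydrochloride: 0.886 mg × (676 mL / 200 mL) = 2.995 mg
ferric citrate: 14.6 mg × (676 mL / 200 mL) = 49.348 mg
raffinose: 4.34 g × (676 mL / 200 mL) = 14.669 g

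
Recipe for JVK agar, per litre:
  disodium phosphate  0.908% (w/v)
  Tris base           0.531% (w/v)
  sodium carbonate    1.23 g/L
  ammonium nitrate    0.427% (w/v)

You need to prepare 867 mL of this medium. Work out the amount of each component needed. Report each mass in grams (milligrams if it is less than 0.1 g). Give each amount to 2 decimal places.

disodium phosphate 7.87 g; Tris base 4.60 g; sodium carbonate 1.07 g; ammonium nitrate 3.70 g

Working volume: 867 mL = 0.867 L.
disodium phosphate: 0.908 g per 100 mL × 867 mL ÷ 100 = 7.87 g
Tris base: 0.531% w/v = 5.31 g/L → 5.31 × 0.867 L = 4.60 g
sodium carbonate: 1.23 g/L × 0.867 L = 1.07 g
ammonium nitrate: 0.427 g per 100 mL × 867 mL ÷ 100 = 3.70 g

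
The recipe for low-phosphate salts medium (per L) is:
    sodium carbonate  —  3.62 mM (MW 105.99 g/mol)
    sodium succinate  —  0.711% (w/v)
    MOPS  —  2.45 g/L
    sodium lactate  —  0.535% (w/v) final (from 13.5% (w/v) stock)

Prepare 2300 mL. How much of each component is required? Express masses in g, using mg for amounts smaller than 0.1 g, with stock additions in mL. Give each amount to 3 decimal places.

Scale factor relative to 1 L: 2.3.
sodium carbonate: 3.62 mmol/L × 105.99 g/mol × 2.3 L ÷ 1000 = 0.882 g
sodium succinate: 0.711% w/v = 7.11 g/L → 7.11 × 2.3 L = 16.353 g
MOPS: 2.45 g/L × 2.3 L = 5.635 g
sodium lactate: C1V1 = C2V2 → 0.535% ÷ 13.5% × 2300 mL = 91.148 mL

sodium carbonate 0.882 g; sodium succinate 16.353 g; MOPS 5.635 g; sodium lactate 91.148 mL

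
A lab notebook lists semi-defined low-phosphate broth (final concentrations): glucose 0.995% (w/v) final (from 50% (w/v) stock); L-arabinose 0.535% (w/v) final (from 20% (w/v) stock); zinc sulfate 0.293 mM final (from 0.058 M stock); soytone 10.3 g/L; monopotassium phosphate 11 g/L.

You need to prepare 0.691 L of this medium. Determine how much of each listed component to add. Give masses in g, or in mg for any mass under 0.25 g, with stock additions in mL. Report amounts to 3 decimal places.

Working volume: 0.691 L.
glucose: C1V1 = C2V2 → 0.995% ÷ 50% × 691 mL = 13.751 mL
L-arabinose: C1V1 = C2V2 → 0.535% ÷ 20% × 691 mL = 18.484 mL
zinc sulfate: V = C2·V2/C1 = 0.293 mM × 691 mL ÷ 58 mM = 3.491 mL
soytone: 10.3 g/L × 0.691 L = 7.117 g
monopotassium phosphate: 11 g/L × 0.691 L = 7.601 g

glucose 13.751 mL; L-arabinose 18.484 mL; zinc sulfate 3.491 mL; soytone 7.117 g; monopotassium phosphate 7.601 g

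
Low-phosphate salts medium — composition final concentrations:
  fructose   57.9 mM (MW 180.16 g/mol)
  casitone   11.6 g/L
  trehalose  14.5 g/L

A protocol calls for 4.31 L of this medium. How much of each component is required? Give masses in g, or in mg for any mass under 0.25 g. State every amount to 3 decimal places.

Working volume: 4.31 L.
fructose: 57.9 mmol/L × 180.16 g/mol × 4.31 L ÷ 1000 = 44.959 g
casitone: 11.6 g/L × 4.31 L = 49.996 g
trehalose: 14.5 g/L × 4.31 L = 62.495 g

fructose 44.959 g; casitone 49.996 g; trehalose 62.495 g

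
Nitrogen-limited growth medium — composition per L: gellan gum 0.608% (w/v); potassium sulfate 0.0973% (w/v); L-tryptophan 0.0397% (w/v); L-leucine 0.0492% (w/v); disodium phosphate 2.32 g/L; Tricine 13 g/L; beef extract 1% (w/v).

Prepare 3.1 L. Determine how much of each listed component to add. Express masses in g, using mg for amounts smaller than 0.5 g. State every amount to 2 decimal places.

gellan gum 18.85 g; potassium sulfate 3.02 g; L-tryptophan 1.23 g; L-leucine 1.53 g; disodium phosphate 7.19 g; Tricine 40.30 g; beef extract 31.00 g

Scale factor relative to 1 L: 3.1.
gellan gum: 0.608% w/v = 6.08 g/L → 6.08 × 3.1 L = 18.85 g
potassium sulfate: 0.0973% w/v = 0.973 g/L → 0.973 × 3.1 L = 3.02 g
L-tryptophan: 0.0397 g per 100 mL × 3100 mL ÷ 100 = 1.23 g
L-leucine: 0.0492% w/v = 0.492 g/L → 0.492 × 3.1 L = 1.53 g
disodium phosphate: 2.32 g/L × 3.1 L = 7.19 g
Tricine: 13 g/L × 3.1 L = 40.30 g
beef extract: 1% w/v = 10 g/L → 10 × 3.1 L = 31.00 g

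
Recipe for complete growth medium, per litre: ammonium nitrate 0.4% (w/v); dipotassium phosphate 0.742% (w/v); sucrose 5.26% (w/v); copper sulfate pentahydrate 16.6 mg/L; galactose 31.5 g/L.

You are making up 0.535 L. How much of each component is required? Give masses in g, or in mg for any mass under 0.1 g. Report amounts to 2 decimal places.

ammonium nitrate 2.14 g; dipotassium phosphate 3.97 g; sucrose 28.14 g; copper sulfate pentahydrate 8.88 mg; galactose 16.85 g

Scale factor relative to 1 L: 0.535.
ammonium nitrate: 0.4% w/v = 4 g/L → 4 × 0.535 L = 2.14 g
dipotassium phosphate: 0.742% w/v = 7.42 g/L → 7.42 × 0.535 L = 3.97 g
sucrose: 5.26 g per 100 mL × 535 mL ÷ 100 = 28.14 g
copper sulfate pentahydrate: 16.6 mg/L × 0.535 L = 8.88 mg
galactose: 31.5 g/L × 0.535 L = 16.85 g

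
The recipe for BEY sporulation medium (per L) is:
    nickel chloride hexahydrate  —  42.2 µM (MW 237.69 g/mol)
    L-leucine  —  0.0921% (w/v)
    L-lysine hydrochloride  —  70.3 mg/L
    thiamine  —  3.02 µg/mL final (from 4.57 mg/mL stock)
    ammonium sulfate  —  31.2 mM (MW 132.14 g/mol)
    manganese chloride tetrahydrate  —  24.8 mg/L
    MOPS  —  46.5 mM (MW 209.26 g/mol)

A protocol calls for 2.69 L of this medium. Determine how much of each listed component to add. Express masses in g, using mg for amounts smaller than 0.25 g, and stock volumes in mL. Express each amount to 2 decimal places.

Working volume: 2.69 L.
nickel chloride hexahydrate: 42.2 µmol/L × 237.69 g/mol × 2.69 L ÷ 1000 = 26.98 mg
L-leucine: 0.0921 g per 100 mL × 2690 mL ÷ 100 = 2.48 g
L-lysine hydrochloride: 70.3 mg/L × 2.69 L = 189.11 mg
thiamine: V = C2·V2/C1 = 3.02 µg/mL × 2690 mL ÷ 4570 µg/mL = 1.78 mL
ammonium sulfate: 31.2 mmol/L × 132.14 g/mol × 2.69 L ÷ 1000 = 11.09 g
manganese chloride tetrahydrate: 24.8 mg/L × 2.69 L = 66.71 mg
MOPS: 46.5 mmol/L × 209.26 g/mol × 2.69 L ÷ 1000 = 26.18 g

nickel chloride hexahydrate 26.98 mg; L-leucine 2.48 g; L-lysine hydrochloride 189.11 mg; thiamine 1.78 mL; ammonium sulfate 11.09 g; manganese chloride tetrahydrate 66.71 mg; MOPS 26.18 g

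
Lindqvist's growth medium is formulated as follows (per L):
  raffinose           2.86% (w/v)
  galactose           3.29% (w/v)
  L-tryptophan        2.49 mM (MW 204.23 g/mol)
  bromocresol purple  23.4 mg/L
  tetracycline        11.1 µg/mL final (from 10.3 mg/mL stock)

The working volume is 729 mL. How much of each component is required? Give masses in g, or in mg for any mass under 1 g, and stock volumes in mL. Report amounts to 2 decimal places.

Target volume = 729 mL = 0.729 L.
raffinose: 2.86% w/v = 28.6 g/L → 28.6 × 0.729 L = 20.85 g
galactose: 3.29 g per 100 mL × 729 mL ÷ 100 = 23.98 g
L-tryptophan: 2.49 mmol/L × 204.23 mg/mmol × 0.729 L = 370.72 mg
bromocresol purple: 23.4 mg/L × 0.729 L = 17.06 mg
tetracycline: V = C2·V2/C1 = 11.1 µg/mL × 729 mL ÷ 10300 µg/mL = 0.79 mL

raffinose 20.85 g; galactose 23.98 g; L-tryptophan 370.72 mg; bromocresol purple 17.06 mg; tetracycline 0.79 mL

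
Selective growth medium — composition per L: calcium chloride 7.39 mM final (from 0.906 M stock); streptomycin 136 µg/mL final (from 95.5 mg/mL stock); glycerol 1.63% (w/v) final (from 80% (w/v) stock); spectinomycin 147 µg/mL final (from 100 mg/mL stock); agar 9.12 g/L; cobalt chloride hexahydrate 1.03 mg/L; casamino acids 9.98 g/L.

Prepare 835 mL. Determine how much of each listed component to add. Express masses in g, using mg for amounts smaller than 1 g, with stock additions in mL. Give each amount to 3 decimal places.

calcium chloride 6.811 mL; streptomycin 1.189 mL; glycerol 17.013 mL; spectinomycin 1.227 mL; agar 7.615 g; cobalt chloride hexahydrate 0.860 mg; casamino acids 8.333 g

Target volume = 835 mL = 0.835 L.
calcium chloride: dilute stock: 7.39 mM × 835 mL ÷ 906 mM = 6.811 mL
streptomycin: V = C2·V2/C1 = 136 µg/mL × 835 mL ÷ 95500 µg/mL = 1.189 mL
glycerol: V = C2·V2/C1 = 1.63% ÷ 80% × 835 mL = 17.013 mL
spectinomycin: V = C2·V2/C1 = 147 µg/mL × 835 mL ÷ 100000 µg/mL = 1.227 mL
agar: 9.12 g/L × 0.835 L = 7.615 g
cobalt chloride hexahydrate: 1.03 mg/L × 0.835 L = 0.860 mg
casamino acids: 9.98 g/L × 0.835 L = 8.333 g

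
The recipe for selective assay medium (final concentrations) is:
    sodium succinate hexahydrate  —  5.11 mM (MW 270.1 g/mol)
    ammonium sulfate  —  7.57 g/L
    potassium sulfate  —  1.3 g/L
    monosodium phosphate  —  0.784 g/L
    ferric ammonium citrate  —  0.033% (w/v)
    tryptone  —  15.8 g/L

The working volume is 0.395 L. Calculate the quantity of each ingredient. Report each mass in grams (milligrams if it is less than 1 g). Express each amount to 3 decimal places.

sodium succinate hexahydrate 545.183 mg; ammonium sulfate 2.990 g; potassium sulfate 513.500 mg; monosodium phosphate 309.680 mg; ferric ammonium citrate 130.350 mg; tryptone 6.241 g

Scale factor relative to 1 L: 0.395.
sodium succinate hexahydrate: 5.11 mmol/L × 270.1 mg/mmol × 0.395 L = 545.183 mg
ammonium sulfate: 7.57 g/L × 0.395 L = 2.990 g
potassium sulfate: 1.3 g/L × 0.395 L = 0.5135 g = 513.500 mg
monosodium phosphate: 0.784 g/L × 0.395 L = 0.30968 g = 309.680 mg
ferric ammonium citrate: 0.033% w/v = 0.33 g/L → 0.33 × 0.395 L = 0.13035 g = 130.350 mg
tryptone: 15.8 g/L × 0.395 L = 6.241 g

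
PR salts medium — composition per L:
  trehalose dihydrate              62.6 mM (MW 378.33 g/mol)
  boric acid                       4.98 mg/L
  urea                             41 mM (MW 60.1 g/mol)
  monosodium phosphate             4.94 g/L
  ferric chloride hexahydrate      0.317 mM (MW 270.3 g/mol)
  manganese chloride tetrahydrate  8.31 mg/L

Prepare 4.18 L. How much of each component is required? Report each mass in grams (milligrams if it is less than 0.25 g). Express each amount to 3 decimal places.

trehalose dihydrate 98.997 g; boric acid 20.816 mg; urea 10.300 g; monosodium phosphate 20.649 g; ferric chloride hexahydrate 0.358 g; manganese chloride tetrahydrate 34.736 mg

Working volume: 4.18 L.
trehalose dihydrate: 62.6 mmol/L × 378.33 g/mol × 4.18 L ÷ 1000 = 98.997 g
boric acid: 4.98 mg/L × 4.18 L = 20.816 mg
urea: 41 mmol/L × 60.1 g/mol × 4.18 L ÷ 1000 = 10.300 g
monosodium phosphate: 4.94 g/L × 4.18 L = 20.649 g
ferric chloride hexahydrate: 0.317 mmol/L × 270.3 g/mol × 4.18 L ÷ 1000 = 0.358 g
manganese chloride tetrahydrate: 8.31 mg/L × 4.18 L = 34.736 mg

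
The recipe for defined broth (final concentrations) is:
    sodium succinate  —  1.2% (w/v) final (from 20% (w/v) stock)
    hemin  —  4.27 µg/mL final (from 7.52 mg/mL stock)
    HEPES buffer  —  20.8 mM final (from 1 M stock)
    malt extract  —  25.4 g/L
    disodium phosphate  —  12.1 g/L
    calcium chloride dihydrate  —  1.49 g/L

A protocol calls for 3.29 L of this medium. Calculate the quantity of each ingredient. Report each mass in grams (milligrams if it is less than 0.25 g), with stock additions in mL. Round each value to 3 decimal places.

sodium succinate 197.400 mL; hemin 1.868 mL; HEPES buffer 68.432 mL; malt extract 83.566 g; disodium phosphate 39.809 g; calcium chloride dihydrate 4.902 g

Scale factor relative to 1 L: 3.29.
sodium succinate: V = C2·V2/C1 = 1.2% ÷ 20% × 3290 mL = 197.400 mL
hemin: C1V1 = C2V2 → 4.27 µg/mL × 3290 mL ÷ 7520 µg/mL = 1.868 mL
HEPES buffer: V = C2·V2/C1 = 20.8 mM × 3290 mL ÷ 1000 mM = 68.432 mL
malt extract: 25.4 g/L × 3.29 L = 83.566 g
disodium phosphate: 12.1 g/L × 3.29 L = 39.809 g
calcium chloride dihydrate: 1.49 g/L × 3.29 L = 4.902 g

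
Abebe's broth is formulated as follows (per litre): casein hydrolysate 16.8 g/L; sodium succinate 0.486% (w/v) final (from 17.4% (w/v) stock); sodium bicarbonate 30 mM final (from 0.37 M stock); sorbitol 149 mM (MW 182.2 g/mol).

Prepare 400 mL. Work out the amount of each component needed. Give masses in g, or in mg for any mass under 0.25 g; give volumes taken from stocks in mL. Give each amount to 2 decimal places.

Scale factor relative to 1 L: 0.4.
casein hydrolysate: 16.8 g/L × 0.4 L = 6.72 g
sodium succinate: C1V1 = C2V2 → 0.486% ÷ 17.4% × 400 mL = 11.17 mL
sodium bicarbonate: dilute stock: 30 mM × 400 mL ÷ 370 mM = 32.43 mL
sorbitol: 149 mmol/L × 182.2 g/mol × 0.4 L ÷ 1000 = 10.86 g

casein hydrolysate 6.72 g; sodium succinate 11.17 mL; sodium bicarbonate 32.43 mL; sorbitol 10.86 g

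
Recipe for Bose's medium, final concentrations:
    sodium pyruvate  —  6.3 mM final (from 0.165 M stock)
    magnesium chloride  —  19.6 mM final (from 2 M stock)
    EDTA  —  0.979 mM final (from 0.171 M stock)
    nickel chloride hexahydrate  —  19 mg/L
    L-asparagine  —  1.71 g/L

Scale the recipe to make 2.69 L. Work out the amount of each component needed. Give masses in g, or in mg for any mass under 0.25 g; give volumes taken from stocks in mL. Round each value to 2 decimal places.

sodium pyruvate 102.71 mL; magnesium chloride 26.36 mL; EDTA 15.40 mL; nickel chloride hexahydrate 51.11 mg; L-asparagine 4.60 g

Working volume: 2.69 L.
sodium pyruvate: dilute stock: 6.3 mM × 2690 mL ÷ 165 mM = 102.71 mL
magnesium chloride: C1V1 = C2V2 → 19.6 mM × 2690 mL ÷ 2000 mM = 26.36 mL
EDTA: C1V1 = C2V2 → 0.979 mM × 2690 mL ÷ 171 mM = 15.40 mL
nickel chloride hexahydrate: 19 mg/L × 2.69 L = 51.11 mg
L-asparagine: 1.71 g/L × 2.69 L = 4.60 g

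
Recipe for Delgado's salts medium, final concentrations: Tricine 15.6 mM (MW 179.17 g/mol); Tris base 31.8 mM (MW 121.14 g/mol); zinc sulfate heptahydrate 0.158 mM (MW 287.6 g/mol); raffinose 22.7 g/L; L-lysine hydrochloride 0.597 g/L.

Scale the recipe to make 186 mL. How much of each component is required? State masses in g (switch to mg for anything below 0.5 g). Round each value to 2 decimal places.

Target volume = 186 mL = 0.186 L.
Tricine: 15.6 mmol/L × 179.17 g/mol × 0.186 L ÷ 1000 = 0.52 g
Tris base: 31.8 mmol/L × 121.14 g/mol × 0.186 L ÷ 1000 = 0.72 g
zinc sulfate heptahydrate: 0.158 mmol/L × 287.6 mg/mmol × 0.186 L = 8.45 mg
raffinose: 22.7 g/L × 0.186 L = 4.22 g
L-lysine hydrochloride: 0.597 g/L × 0.186 L = 0.111042 g = 111.04 mg

Tricine 0.52 g; Tris base 0.72 g; zinc sulfate heptahydrate 8.45 mg; raffinose 4.22 g; L-lysine hydrochloride 111.04 mg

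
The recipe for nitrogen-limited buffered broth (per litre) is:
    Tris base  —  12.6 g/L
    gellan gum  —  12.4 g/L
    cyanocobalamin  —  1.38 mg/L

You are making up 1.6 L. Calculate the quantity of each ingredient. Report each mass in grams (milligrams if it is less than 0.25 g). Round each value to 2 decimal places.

Tris base 20.16 g; gellan gum 19.84 g; cyanocobalamin 2.21 mg

Working volume: 1.6 L.
Tris base: 12.6 g/L × 1.6 L = 20.16 g
gellan gum: 12.4 g/L × 1.6 L = 19.84 g
cyanocobalamin: 1.38 mg/L × 1.6 L = 2.21 mg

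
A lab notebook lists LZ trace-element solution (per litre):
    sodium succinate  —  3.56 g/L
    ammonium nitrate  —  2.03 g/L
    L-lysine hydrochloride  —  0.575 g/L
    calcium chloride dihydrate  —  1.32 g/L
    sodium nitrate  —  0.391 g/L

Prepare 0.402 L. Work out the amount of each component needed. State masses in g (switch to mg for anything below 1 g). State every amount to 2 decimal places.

Scale factor relative to 1 L: 0.402.
sodium succinate: 3.56 g/L × 0.402 L = 1.43 g
ammonium nitrate: 2.03 g/L × 0.402 L = 0.81606 g = 816.06 mg
L-lysine hydrochloride: 0.575 g/L × 0.402 L = 0.23115 g = 231.15 mg
calcium chloride dihydrate: 1.32 g/L × 0.402 L = 0.53064 g = 530.64 mg
sodium nitrate: 0.391 g/L × 0.402 L = 0.157182 g = 157.18 mg

sodium succinate 1.43 g; ammonium nitrate 816.06 mg; L-lysine hydrochloride 231.15 mg; calcium chloride dihydrate 530.64 mg; sodium nitrate 157.18 mg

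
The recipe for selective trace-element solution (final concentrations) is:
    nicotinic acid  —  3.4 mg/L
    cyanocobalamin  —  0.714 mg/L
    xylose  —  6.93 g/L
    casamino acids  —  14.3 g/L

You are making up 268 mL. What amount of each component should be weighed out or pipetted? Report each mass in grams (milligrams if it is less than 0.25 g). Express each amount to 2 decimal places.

nicotinic acid 0.91 mg; cyanocobalamin 0.19 mg; xylose 1.86 g; casamino acids 3.83 g

Scale factor relative to 1 L: 0.268.
nicotinic acid: 3.4 mg/L × 0.268 L = 0.91 mg
cyanocobalamin: 0.714 mg/L × 0.268 L = 0.19 mg
xylose: 6.93 g/L × 0.268 L = 1.86 g
casamino acids: 14.3 g/L × 0.268 L = 3.83 g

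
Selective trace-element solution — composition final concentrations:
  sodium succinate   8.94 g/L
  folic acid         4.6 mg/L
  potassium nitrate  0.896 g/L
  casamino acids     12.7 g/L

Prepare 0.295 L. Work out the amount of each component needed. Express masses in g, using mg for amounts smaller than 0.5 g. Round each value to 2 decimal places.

sodium succinate 2.64 g; folic acid 1.36 mg; potassium nitrate 264.32 mg; casamino acids 3.75 g

Scale factor relative to 1 L: 0.295.
sodium succinate: 8.94 g/L × 0.295 L = 2.64 g
folic acid: 4.6 mg/L × 0.295 L = 1.36 mg
potassium nitrate: 0.896 g/L × 0.295 L = 0.26432 g = 264.32 mg
casamino acids: 12.7 g/L × 0.295 L = 3.75 g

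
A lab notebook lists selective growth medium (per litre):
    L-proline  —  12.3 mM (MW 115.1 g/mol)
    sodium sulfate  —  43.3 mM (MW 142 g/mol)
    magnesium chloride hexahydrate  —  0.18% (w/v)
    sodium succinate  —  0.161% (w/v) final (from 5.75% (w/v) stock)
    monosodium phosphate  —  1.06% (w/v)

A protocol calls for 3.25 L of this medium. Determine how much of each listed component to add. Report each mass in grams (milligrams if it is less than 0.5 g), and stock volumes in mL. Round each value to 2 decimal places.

L-proline 4.60 g; sodium sulfate 19.98 g; magnesium chloride hexahydrate 5.85 g; sodium succinate 91.00 mL; monosodium phosphate 34.45 g

Working volume: 3.25 L.
L-proline: 12.3 mmol/L × 115.1 g/mol × 3.25 L ÷ 1000 = 4.60 g
sodium sulfate: 43.3 mmol/L × 142 g/mol × 3.25 L ÷ 1000 = 19.98 g
magnesium chloride hexahydrate: 0.18 g per 100 mL × 3250 mL ÷ 100 = 5.85 g
sodium succinate: C1V1 = C2V2 → 0.161% ÷ 5.75% × 3250 mL = 91.00 mL
monosodium phosphate: 1.06 g per 100 mL × 3250 mL ÷ 100 = 34.45 g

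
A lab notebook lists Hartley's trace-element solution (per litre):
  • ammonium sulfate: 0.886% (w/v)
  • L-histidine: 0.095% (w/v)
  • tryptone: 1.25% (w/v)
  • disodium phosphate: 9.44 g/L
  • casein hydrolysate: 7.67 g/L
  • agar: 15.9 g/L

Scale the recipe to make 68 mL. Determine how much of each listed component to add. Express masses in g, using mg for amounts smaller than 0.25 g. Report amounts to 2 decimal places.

ammonium sulfate 0.60 g; L-histidine 64.60 mg; tryptone 0.85 g; disodium phosphate 0.64 g; casein hydrolysate 0.52 g; agar 1.08 g

Target volume = 68 mL = 0.068 L.
ammonium sulfate: 0.886 g per 100 mL × 68 mL ÷ 100 = 0.60 g
L-histidine: 0.095% w/v = 0.95 g/L → 0.95 × 0.068 L = 0.0646 g = 64.60 mg
tryptone: 1.25% w/v = 12.5 g/L → 12.5 × 0.068 L = 0.85 g
disodium phosphate: 9.44 g/L × 0.068 L = 0.64 g
casein hydrolysate: 7.67 g/L × 0.068 L = 0.52 g
agar: 15.9 g/L × 0.068 L = 1.08 g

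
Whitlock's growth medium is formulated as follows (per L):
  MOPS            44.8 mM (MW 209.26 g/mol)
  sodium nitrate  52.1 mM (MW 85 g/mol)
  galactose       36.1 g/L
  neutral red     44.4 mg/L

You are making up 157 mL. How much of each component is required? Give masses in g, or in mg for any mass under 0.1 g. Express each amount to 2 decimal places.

MOPS 1.47 g; sodium nitrate 0.70 g; galactose 5.67 g; neutral red 6.97 mg

Target volume = 157 mL = 0.157 L.
MOPS: 44.8 mmol/L × 209.26 g/mol × 0.157 L ÷ 1000 = 1.47 g
sodium nitrate: 52.1 mmol/L × 85 g/mol × 0.157 L ÷ 1000 = 0.70 g
galactose: 36.1 g/L × 0.157 L = 5.67 g
neutral red: 44.4 mg/L × 0.157 L = 6.97 mg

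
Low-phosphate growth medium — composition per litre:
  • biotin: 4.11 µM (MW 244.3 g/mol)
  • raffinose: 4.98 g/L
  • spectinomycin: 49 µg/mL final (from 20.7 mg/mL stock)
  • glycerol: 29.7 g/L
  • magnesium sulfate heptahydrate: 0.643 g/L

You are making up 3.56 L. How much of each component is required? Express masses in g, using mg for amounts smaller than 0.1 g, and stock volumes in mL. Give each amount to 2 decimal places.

biotin 3.57 mg; raffinose 17.73 g; spectinomycin 8.43 mL; glycerol 105.73 g; magnesium sulfate heptahydrate 2.29 g

Scale factor relative to 1 L: 3.56.
biotin: 4.11 µmol/L × 244.3 g/mol × 3.56 L ÷ 1000 = 3.57 mg
raffinose: 4.98 g/L × 3.56 L = 17.73 g
spectinomycin: dilute stock: 49 µg/mL × 3560 mL ÷ 20700 µg/mL = 8.43 mL
glycerol: 29.7 g/L × 3.56 L = 105.73 g
magnesium sulfate heptahydrate: 0.643 g/L × 3.56 L = 2.29 g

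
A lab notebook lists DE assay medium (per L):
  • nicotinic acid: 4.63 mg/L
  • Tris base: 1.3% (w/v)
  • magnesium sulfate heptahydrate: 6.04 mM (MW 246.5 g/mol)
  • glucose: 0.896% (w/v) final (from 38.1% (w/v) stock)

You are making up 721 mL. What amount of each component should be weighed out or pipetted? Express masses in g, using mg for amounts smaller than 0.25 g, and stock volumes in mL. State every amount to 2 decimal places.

nicotinic acid 3.34 mg; Tris base 9.37 g; magnesium sulfate heptahydrate 1.07 g; glucose 16.96 mL

Scale factor relative to 1 L: 0.721.
nicotinic acid: 4.63 mg/L × 0.721 L = 3.34 mg
Tris base: 1.3% w/v = 13 g/L → 13 × 0.721 L = 9.37 g
magnesium sulfate heptahydrate: 6.04 mmol/L × 246.5 g/mol × 0.721 L ÷ 1000 = 1.07 g
glucose: C1V1 = C2V2 → 0.896% ÷ 38.1% × 721 mL = 16.96 mL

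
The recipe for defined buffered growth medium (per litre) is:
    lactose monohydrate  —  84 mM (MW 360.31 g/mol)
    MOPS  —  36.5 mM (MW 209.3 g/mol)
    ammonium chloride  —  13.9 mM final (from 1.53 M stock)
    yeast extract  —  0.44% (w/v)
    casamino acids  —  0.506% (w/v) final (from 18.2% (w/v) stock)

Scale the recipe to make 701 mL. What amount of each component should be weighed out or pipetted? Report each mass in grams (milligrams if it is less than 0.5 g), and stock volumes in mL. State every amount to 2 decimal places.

Target volume = 701 mL = 0.701 L.
lactose monohydrate: 84 mmol/L × 360.31 g/mol × 0.701 L ÷ 1000 = 21.22 g
MOPS: 36.5 mmol/L × 209.3 g/mol × 0.701 L ÷ 1000 = 5.36 g
ammonium chloride: dilute stock: 13.9 mM × 701 mL ÷ 1530 mM = 6.37 mL
yeast extract: 0.44 g per 100 mL × 701 mL ÷ 100 = 3.08 g
casamino acids: V = C2·V2/C1 = 0.506% ÷ 18.2% × 701 mL = 19.49 mL

lactose monohydrate 21.22 g; MOPS 5.36 g; ammonium chloride 6.37 mL; yeast extract 3.08 g; casamino acids 19.49 mL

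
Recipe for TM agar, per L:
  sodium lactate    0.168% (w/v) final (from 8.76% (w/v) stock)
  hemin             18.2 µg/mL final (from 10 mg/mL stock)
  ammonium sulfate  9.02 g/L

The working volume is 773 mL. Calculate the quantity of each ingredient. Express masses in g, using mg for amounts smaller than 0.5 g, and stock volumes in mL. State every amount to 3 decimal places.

Scale factor relative to 1 L: 0.773.
sodium lactate: V = C2·V2/C1 = 0.168% ÷ 8.76% × 773 mL = 14.825 mL
hemin: dilute stock: 18.2 µg/mL × 773 mL ÷ 10000 µg/mL = 1.407 mL
ammonium sulfate: 9.02 g/L × 0.773 L = 6.972 g

sodium lactate 14.825 mL; hemin 1.407 mL; ammonium sulfate 6.972 g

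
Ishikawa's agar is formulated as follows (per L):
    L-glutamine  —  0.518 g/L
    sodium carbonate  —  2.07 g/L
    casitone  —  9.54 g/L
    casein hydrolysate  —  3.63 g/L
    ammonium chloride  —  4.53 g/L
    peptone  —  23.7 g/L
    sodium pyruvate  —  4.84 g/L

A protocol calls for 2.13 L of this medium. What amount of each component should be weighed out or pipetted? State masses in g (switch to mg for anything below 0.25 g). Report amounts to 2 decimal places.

L-glutamine 1.10 g; sodium carbonate 4.41 g; casitone 20.32 g; casein hydrolysate 7.73 g; ammonium chloride 9.65 g; peptone 50.48 g; sodium pyruvate 10.31 g

Scale factor relative to 1 L: 2.13.
L-glutamine: 0.518 g/L × 2.13 L = 1.10 g
sodium carbonate: 2.07 g/L × 2.13 L = 4.41 g
casitone: 9.54 g/L × 2.13 L = 20.32 g
casein hydrolysate: 3.63 g/L × 2.13 L = 7.73 g
ammonium chloride: 4.53 g/L × 2.13 L = 9.65 g
peptone: 23.7 g/L × 2.13 L = 50.48 g
sodium pyruvate: 4.84 g/L × 2.13 L = 10.31 g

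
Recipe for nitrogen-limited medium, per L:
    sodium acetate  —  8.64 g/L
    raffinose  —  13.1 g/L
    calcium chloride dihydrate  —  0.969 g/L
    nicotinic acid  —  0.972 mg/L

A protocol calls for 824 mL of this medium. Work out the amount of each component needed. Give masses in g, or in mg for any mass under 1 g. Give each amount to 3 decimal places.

Working volume: 824 mL = 0.824 L.
sodium acetate: 8.64 g/L × 0.824 L = 7.119 g
raffinose: 13.1 g/L × 0.824 L = 10.794 g
calcium chloride dihydrate: 0.969 g/L × 0.824 L = 0.798456 g = 798.456 mg
nicotinic acid: 0.972 mg/L × 0.824 L = 0.801 mg

sodium acetate 7.119 g; raffinose 10.794 g; calcium chloride dihydrate 798.456 mg; nicotinic acid 0.801 mg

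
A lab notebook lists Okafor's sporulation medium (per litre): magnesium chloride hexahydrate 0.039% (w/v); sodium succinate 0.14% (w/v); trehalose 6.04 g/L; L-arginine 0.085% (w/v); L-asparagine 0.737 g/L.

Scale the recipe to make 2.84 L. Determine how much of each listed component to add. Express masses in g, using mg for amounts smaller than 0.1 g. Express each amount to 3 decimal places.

Working volume: 2.84 L.
magnesium chloride hexahydrate: 0.039 g per 100 mL × 2840 mL ÷ 100 = 1.108 g
sodium succinate: 0.14 g per 100 mL × 2840 mL ÷ 100 = 3.976 g
trehalose: 6.04 g/L × 2.84 L = 17.154 g
L-arginine: 0.085% w/v = 0.85 g/L → 0.85 × 2.84 L = 2.414 g
L-asparagine: 0.737 g/L × 2.84 L = 2.093 g

magnesium chloride hexahydrate 1.108 g; sodium succinate 3.976 g; trehalose 17.154 g; L-arginine 2.414 g; L-asparagine 2.093 g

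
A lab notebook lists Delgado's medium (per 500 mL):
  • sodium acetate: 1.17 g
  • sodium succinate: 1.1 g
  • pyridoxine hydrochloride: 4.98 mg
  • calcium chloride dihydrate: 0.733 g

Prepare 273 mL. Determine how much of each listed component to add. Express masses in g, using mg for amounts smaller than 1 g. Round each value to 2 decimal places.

Scale factor = 273 mL / 500 mL = 0.546.
sodium acetate: 1.17 g × (273 mL / 500 mL) = 0.63882 g = 638.82 mg
sodium succinate: 1.1 g × (273 mL / 500 mL) = 0.6006 g = 600.60 mg
pyridoxine hydrochloride: 4.98 mg × (273 mL / 500 mL) = 2.72 mg
calcium chloride dihydrate: 0.733 g × (273 mL / 500 mL) = 0.400218 g = 400.22 mg

sodium acetate 638.82 mg; sodium succinate 600.60 mg; pyridoxine hydrochloride 2.72 mg; calcium chloride dihydrate 400.22 mg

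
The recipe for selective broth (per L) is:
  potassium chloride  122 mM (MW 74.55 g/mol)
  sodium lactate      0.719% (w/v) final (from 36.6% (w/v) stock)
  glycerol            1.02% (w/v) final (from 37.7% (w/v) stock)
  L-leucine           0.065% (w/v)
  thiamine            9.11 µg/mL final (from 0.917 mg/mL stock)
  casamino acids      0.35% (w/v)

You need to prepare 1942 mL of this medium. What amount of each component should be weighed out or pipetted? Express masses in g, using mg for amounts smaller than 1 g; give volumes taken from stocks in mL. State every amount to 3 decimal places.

potassium chloride 17.663 g; sodium lactate 38.150 mL; glycerol 52.542 mL; L-leucine 1.262 g; thiamine 19.293 mL; casamino acids 6.797 g

Working volume: 1942 mL = 1.942 L.
potassium chloride: 122 mmol/L × 74.55 g/mol × 1.942 L ÷ 1000 = 17.663 g
sodium lactate: V = C2·V2/C1 = 0.719% ÷ 36.6% × 1942 mL = 38.150 mL
glycerol: C1V1 = C2V2 → 1.02% ÷ 37.7% × 1942 mL = 52.542 mL
L-leucine: 0.065% w/v = 0.65 g/L → 0.65 × 1.942 L = 1.262 g
thiamine: V = C2·V2/C1 = 9.11 µg/mL × 1942 mL ÷ 917 µg/mL = 19.293 mL
casamino acids: 0.35% w/v = 3.5 g/L → 3.5 × 1.942 L = 6.797 g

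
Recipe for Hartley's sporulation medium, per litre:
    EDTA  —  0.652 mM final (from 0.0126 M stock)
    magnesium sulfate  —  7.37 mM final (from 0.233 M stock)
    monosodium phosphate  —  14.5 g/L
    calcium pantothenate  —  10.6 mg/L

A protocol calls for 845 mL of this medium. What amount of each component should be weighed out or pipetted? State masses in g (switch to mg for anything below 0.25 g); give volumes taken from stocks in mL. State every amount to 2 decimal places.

EDTA 43.73 mL; magnesium sulfate 26.73 mL; monosodium phosphate 12.25 g; calcium pantothenate 8.96 mg

Target volume = 845 mL = 0.845 L.
EDTA: dilute stock: 0.652 mM × 845 mL ÷ 12.6 mM = 43.73 mL
magnesium sulfate: dilute stock: 7.37 mM × 845 mL ÷ 233 mM = 26.73 mL
monosodium phosphate: 14.5 g/L × 0.845 L = 12.25 g
calcium pantothenate: 10.6 mg/L × 0.845 L = 8.96 mg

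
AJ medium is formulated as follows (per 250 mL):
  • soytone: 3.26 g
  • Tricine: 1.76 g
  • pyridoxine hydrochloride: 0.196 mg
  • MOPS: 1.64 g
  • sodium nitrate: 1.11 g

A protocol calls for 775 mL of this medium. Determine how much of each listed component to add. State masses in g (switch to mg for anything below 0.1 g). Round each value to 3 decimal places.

Scale factor = 775 mL / 250 mL = 3.1.
soytone: 3.26 g × (775 mL / 250 mL) = 10.106 g
Tricine: 1.76 g × (775 mL / 250 mL) = 5.456 g
pyridoxine hydrochloride: 0.196 mg × (775 mL / 250 mL) = 0.608 mg
MOPS: 1.64 g × (775 mL / 250 mL) = 5.084 g
sodium nitrate: 1.11 g × (775 mL / 250 mL) = 3.441 g

soytone 10.106 g; Tricine 5.456 g; pyridoxine hydrochloride 0.608 mg; MOPS 5.084 g; sodium nitrate 3.441 g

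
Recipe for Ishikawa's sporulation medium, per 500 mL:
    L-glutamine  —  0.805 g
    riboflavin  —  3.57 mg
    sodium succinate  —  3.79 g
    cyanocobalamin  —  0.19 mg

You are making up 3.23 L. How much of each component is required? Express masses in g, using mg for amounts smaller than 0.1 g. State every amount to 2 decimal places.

Scale factor = 3230 mL / 500 mL = 6.46.
L-glutamine: 0.805 g × (3230 mL / 500 mL) = 5.20 g
riboflavin: 3.57 mg × (3230 mL / 500 mL) = 23.06 mg
sodium succinate: 3.79 g × (3230 mL / 500 mL) = 24.48 g
cyanocobalamin: 0.19 mg × (3230 mL / 500 mL) = 1.23 mg

L-glutamine 5.20 g; riboflavin 23.06 mg; sodium succinate 24.48 g; cyanocobalamin 1.23 mg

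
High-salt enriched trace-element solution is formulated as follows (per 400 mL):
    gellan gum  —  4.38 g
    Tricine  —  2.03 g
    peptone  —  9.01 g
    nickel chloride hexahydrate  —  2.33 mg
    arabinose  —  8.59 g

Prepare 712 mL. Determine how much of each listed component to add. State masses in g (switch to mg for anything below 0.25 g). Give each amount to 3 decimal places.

Ratio of target to recipe volume: 712 / 400 = 1.78.
gellan gum: 4.38 g × (712 mL / 400 mL) = 7.796 g
Tricine: 2.03 g × (712 mL / 400 mL) = 3.613 g
peptone: 9.01 g × (712 mL / 400 mL) = 16.038 g
nickel chloride hexahydrate: 2.33 mg × (712 mL / 400 mL) = 4.147 mg
arabinose: 8.59 g × (712 mL / 400 mL) = 15.290 g

gellan gum 7.796 g; Tricine 3.613 g; peptone 16.038 g; nickel chloride hexahydrate 4.147 mg; arabinose 15.290 g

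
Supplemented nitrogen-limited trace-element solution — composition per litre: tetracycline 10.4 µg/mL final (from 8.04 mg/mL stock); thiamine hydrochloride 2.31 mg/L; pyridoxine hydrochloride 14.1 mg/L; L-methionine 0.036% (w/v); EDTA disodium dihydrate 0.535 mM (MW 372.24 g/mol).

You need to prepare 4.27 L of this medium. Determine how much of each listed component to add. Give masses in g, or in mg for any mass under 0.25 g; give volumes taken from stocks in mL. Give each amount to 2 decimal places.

Working volume: 4.27 L.
tetracycline: V = C2·V2/C1 = 10.4 µg/mL × 4270 mL ÷ 8040 µg/mL = 5.52 mL
thiamine hydrochloride: 2.31 mg/L × 4.27 L = 9.86 mg
pyridoxine hydrochloride: 14.1 mg/L × 4.27 L = 60.21 mg
L-methionine: 0.036% w/v = 0.36 g/L → 0.36 × 4.27 L = 1.54 g
EDTA disodium dihydrate: 0.535 mmol/L × 372.24 g/mol × 4.27 L ÷ 1000 = 0.85 g

tetracycline 5.52 mL; thiamine hydrochloride 9.86 mg; pyridoxine hydrochloride 60.21 mg; L-methionine 1.54 g; EDTA disodium dihydrate 0.85 g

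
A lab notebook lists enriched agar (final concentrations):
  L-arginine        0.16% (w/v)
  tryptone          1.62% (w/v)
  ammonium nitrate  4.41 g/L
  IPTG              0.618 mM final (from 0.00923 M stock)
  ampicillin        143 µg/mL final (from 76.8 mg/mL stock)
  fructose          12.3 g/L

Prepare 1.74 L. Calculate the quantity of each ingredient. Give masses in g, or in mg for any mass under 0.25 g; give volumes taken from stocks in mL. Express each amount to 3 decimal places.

L-arginine 2.784 g; tryptone 28.188 g; ammonium nitrate 7.673 g; IPTG 116.503 mL; ampicillin 3.240 mL; fructose 21.402 g

Working volume: 1.74 L.
L-arginine: 0.16% w/v = 1.6 g/L → 1.6 × 1.74 L = 2.784 g
tryptone: 1.62 g per 100 mL × 1740 mL ÷ 100 = 28.188 g
ammonium nitrate: 4.41 g/L × 1.74 L = 7.673 g
IPTG: V = C2·V2/C1 = 0.618 mM × 1740 mL ÷ 9.23 mM = 116.503 mL
ampicillin: V = C2·V2/C1 = 143 µg/mL × 1740 mL ÷ 76800 µg/mL = 3.240 mL
fructose: 12.3 g/L × 1.74 L = 21.402 g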